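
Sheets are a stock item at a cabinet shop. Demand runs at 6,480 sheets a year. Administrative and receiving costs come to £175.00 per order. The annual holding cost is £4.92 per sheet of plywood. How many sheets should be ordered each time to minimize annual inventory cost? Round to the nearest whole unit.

Q* ≈ 679 sheets

EOQ = √(2DS / H) = √(2 × 6,480 × 175 / 4.92).
= √(2,268,000 / 4.92) = √460,975.6098 ≈ 678.952.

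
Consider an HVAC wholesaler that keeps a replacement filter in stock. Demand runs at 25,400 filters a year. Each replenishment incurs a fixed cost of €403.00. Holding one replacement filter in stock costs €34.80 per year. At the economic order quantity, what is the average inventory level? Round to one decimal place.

Average inventory ≈ 383.5 filters

EOQ = √(2DS/H) = √(2 × 25,400 × 403 / 34.8) ≈ 767.00.
Average inventory = Q*/2 ≈ 767.00 / 2 = 383.499.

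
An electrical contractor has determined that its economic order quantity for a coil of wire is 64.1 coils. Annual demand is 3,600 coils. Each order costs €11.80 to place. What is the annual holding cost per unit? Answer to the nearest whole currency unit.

H ≈ €21

The basic EOQ model gives Q* = √(2DS/H); rearrange for the unknown.
From Q* = √(2DS/H): H = 2DS / Q*² = 2 × 3,600 × 11.8 / 64.1² = 20.6775.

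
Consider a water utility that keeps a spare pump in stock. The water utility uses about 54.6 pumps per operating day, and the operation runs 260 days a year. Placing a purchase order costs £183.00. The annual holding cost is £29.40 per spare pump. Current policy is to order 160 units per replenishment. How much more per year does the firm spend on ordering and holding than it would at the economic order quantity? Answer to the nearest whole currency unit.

Annual demand D = 54.6 × 260 = 14,196.
EOQ = √(2DS/H) = √(2 × 14,196 × 183 / 29.4) ≈ 420.39.
Cost at Q* = (D/Q*)S + (Q*/2)H = √(2DSH) ≈ £12,359.39.
Cost at Q = 160: (14,196/160)×183 + (160/2)×29.4 = £16,236.67 + £2,352.00 = £18,588.67.
Excess = £18,588.67 − £12,359.39 = £6,229.28.

Extra cost ≈ £6,229 per year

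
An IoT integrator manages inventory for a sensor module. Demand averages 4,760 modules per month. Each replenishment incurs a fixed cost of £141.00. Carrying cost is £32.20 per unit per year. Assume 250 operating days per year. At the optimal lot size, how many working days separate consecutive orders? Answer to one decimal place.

Annual demand D = 4,760 × 12 = 57,120.
Q* = √(2DS/H) = √(2 × 57,120 × 141 / 32.2) ≈ 707.28.
Cycle time = Q*/D × 250 = 707.28 / 57,120 × 250 ≈ 3.096 days.

T ≈ 3.1 days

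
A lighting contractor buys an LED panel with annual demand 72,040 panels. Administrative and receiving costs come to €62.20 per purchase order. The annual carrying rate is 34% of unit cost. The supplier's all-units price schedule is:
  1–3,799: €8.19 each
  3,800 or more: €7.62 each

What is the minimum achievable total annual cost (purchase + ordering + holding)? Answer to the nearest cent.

Holding cost per unit per year at price C is H = 0.34·C.
Candidates are each tier's EOQ (if it falls in that tier) and each price-break quantity.
EOQ at €8.19 = 1794.0 (feasible in tier 1): TC = 72,040×€8.19 + (72,040/1794.0)×62.2 + (1794.0/2)×0.34×€8.19 = €595,003.09.
EOQ at €7.62 = 1859.9 < 3800, so use break Q=3800: TC = 72,040×€7.62 + (72,040/3800.0)×62.2 + (3800.0/2)×0.34×€7.62 = €555,046.50.
Lowest total cost among the candidates is at Q = 3800.0.

TC* ≈ €555,046.50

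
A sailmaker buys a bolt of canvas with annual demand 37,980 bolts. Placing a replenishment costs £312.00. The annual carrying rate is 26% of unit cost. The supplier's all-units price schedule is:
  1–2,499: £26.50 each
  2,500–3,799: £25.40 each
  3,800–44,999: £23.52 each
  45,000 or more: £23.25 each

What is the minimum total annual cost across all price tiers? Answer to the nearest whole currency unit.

TC* ≈ £908,027

Holding cost per unit per year at price C is H = 0.26·C.
For each price level, check whether its EOQ is feasible; otherwise the best quantity at that price is the breakpoint.
EOQ at £26.50 = 1854.6 (feasible in tier 1): TC = 37,980×£26.50 + (37,980/1854.6)×312 + (1854.6/2)×0.26×£26.50 = £1,019,248.49.
EOQ at £25.40 = 1894.4 < 2500, so use break Q=2500: TC = 37,980×£25.40 + (37,980/2500.0)×312 + (2500.0/2)×0.26×£25.40 = £977,686.90.
EOQ at £23.52 = 1968.6 < 3800, so use break Q=3800: TC = 37,980×£23.52 + (37,980/3800.0)×312 + (3800.0/2)×0.26×£23.52 = £908,026.84.
EOQ at £23.25 = 1980.0 < 45000, so use break Q=45000: TC = 37,980×£23.25 + (37,980/45000.0)×312 + (45000.0/2)×0.26×£23.25 = £1,019,310.83.
Lowest total cost among the candidates is at Q = 3800.0.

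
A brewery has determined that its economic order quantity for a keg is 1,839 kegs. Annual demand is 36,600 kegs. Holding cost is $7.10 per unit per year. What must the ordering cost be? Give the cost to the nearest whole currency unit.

Invert the EOQ relation Q*² = 2DS/H.
From Q* = √(2DS/H): S = Q*²H / (2D) = 1,839² × 7.1 / (2 × 36,600) = 328.0279.

S ≈ $328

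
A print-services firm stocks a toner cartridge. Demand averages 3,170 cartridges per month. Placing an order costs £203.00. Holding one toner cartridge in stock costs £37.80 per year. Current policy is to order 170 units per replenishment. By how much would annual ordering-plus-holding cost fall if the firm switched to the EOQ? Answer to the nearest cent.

Annual demand D = 3,170 × 12 = 38,040.
EOQ = √(2DS/H) = √(2 × 38,040 × 203 / 37.8) ≈ 639.20.
Cost at Q* = (D/Q*)S + (Q*/2)H = √(2DSH) ≈ £24,161.79.
Cost at Q = 170: (38,040/170)×203 + (170/2)×37.8 = £45,424.24 + £3,213.00 = £48,637.24.
Excess = £48,637.24 − £24,161.79 = £24,475.44.

Extra cost ≈ £24,475.44 per year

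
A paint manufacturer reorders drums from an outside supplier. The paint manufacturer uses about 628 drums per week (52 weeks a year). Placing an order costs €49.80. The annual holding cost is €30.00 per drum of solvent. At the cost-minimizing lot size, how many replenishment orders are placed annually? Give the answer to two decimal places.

Annual demand D = 628 × 52 = 32,656.
The optimal lot size = √(2DS/H) = √(2 × 32,656 × 49.8 / 30) ≈ 329.27.
Orders per year = D / Q* = 32,656 / 329.27 ≈ 99.177.

N ≈ 99.18 orders per year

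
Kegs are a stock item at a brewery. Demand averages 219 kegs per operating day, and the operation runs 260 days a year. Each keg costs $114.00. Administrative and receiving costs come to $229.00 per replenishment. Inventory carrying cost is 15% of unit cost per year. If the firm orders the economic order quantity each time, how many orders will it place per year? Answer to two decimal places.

Annual demand D = 219 × 260 = 56,940.
Holding cost H = 0.15 × $114.00 = $17.1000 per unit per year.
EOQ = √(2DS/H) = √(2 × 56,940 × 229 / 17.1) ≈ 1234.93.
Orders per year = D / Q* = 56,940 / 1234.93 ≈ 46.108.

N ≈ 46.11 orders per year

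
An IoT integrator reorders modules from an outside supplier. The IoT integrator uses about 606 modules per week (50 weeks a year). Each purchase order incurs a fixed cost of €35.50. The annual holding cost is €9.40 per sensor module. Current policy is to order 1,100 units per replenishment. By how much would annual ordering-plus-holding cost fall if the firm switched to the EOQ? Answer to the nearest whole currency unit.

Extra cost ≈ €1,651 per year

Annual demand D = 606 × 50 = 30,300.
EOQ = √(2DS/H) = √(2 × 30,300 × 35.5 / 9.4) ≈ 478.39.
Cost at Q* = (D/Q*)S + (Q*/2)H = √(2DSH) ≈ €4,496.91.
Cost at Q = 1,100: (30,300/1,100)×35.5 + (1,100/2)×9.4 = €977.86 + €5,170.00 = €6,147.86.
Excess = €6,147.86 − €4,496.91 = €1,650.95.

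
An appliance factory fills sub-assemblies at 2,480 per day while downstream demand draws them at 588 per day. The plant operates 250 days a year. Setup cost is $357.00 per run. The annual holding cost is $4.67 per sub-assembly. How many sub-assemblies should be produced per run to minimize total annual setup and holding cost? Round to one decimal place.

Q* ≈ 5,427.7 sub-assemblies

Annual demand D = 588 × 250 = 147,000.
Production build-up factor (1 − d/p) = 1 − 588/2,480 = 0.7629.
Q* = √(2DS / (H(1 − d/p))) = √(2 × 147,000 × 357 / (4.67 × 0.7629)).
= √(104,958,000 / 3.5628) ≈ 5427.685.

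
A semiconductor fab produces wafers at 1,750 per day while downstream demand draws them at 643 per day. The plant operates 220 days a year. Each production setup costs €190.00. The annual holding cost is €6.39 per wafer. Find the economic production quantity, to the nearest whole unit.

Q* ≈ 3,647 wafers

Annual demand D = 643 × 220 = 141,460.
Production build-up factor (1 − d/p) = 1 − 643/1,750 = 0.6326.
Q* = √(2DS / (H(1 − d/p))) = √(2 × 141,460 × 190 / (6.39 × 0.6326)).
= √(53,754,800 / 4.0421) ≈ 3646.728.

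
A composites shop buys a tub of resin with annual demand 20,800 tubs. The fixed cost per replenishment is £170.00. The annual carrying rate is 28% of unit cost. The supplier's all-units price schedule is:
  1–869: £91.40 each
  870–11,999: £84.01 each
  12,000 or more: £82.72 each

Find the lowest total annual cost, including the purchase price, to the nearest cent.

Holding cost per unit per year at price C is H = 0.28·C.
Candidates are each tier's EOQ (if it falls in that tier) and each price-break quantity.
EOQ at £91.40 = 525.7 (feasible in tier 1): TC = 20,800×£91.40 + (20,800/525.7)×170 + (525.7/2)×0.28×£91.40 = £1,914,573.13.
EOQ at £84.01 = 548.3 < 870, so use break Q=870: TC = 20,800×£84.01 + (20,800/870.0)×170 + (870.0/2)×0.28×£84.01 = £1,761,704.79.
EOQ at £82.72 = 552.6 < 12000, so use break Q=12000: TC = 20,800×£82.72 + (20,800/12000.0)×170 + (12000.0/2)×0.28×£82.72 = £1,859,840.27.
Lowest total cost among the candidates is at Q = 870.0.

TC* ≈ £1,761,704.79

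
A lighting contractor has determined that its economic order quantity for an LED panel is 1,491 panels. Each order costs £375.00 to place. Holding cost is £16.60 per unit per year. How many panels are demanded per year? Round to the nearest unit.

D ≈ 49,204 panels per year

Invert the EOQ relation Q*² = 2DS/H.
From Q* = √(2DS/H): D = Q*²H / (2S) = 1,491² × 16.6 / (2 × 375) = 49204.193.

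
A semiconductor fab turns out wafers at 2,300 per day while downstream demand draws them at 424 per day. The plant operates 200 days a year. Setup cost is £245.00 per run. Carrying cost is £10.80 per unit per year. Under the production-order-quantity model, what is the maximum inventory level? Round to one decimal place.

Annual demand D = 424 × 200 = 84,800.
Production build-up factor (1 − d/p) = 1 − 424/2,300 = 0.8157.
Q* = √(2DS / (H(1 − d/p))) = √(2 × 84,800 × 245 / (10.8 × 0.8157)).
= √(41,552,000 / 8.809) ≈ 2171.859.
Maximum inventory = Q*(1 − d/p) = 2171.859 × 0.8157 ≈ 1771.481.

I_max ≈ 1,771.5 wafers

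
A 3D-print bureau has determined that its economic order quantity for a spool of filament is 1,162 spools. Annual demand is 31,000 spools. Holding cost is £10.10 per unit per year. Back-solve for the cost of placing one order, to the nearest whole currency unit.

The basic EOQ model gives Q* = √(2DS/H); rearrange for the unknown.
From Q* = √(2DS/H): S = Q*²H / (2D) = 1,162² × 10.1 / (2 × 31,000) = 219.9591.

S ≈ £220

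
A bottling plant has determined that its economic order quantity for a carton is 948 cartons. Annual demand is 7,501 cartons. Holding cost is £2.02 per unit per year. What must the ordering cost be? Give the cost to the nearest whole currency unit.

S ≈ £121

Invert the EOQ relation Q*² = 2DS/H.
From Q* = √(2DS/H): S = Q*²H / (2D) = 948² × 2.02 / (2 × 7,501) = 121.0093.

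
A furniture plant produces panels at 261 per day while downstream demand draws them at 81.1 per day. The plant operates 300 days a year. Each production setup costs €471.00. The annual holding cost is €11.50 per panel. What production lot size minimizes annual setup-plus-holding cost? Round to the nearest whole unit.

Annual demand D = 81.1 × 300 = 24,330.
Production build-up factor (1 − d/p) = 1 − 81.1/261 = 0.6893.
Q* = √(2DS / (H(1 − d/p))) = √(2 × 24,330 × 471 / (11.5 × 0.6893)).
= √(22,918,860 / 7.9266) ≈ 1700.405.

Q* ≈ 1,700 panels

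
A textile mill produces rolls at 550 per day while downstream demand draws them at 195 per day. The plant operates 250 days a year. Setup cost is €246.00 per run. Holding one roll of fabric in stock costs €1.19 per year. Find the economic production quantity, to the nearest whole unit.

Annual demand D = 195 × 250 = 48,750.
Production build-up factor (1 − d/p) = 1 − 195/550 = 0.6455.
Q* = √(2DS / (H(1 − d/p))) = √(2 × 48,750 × 246 / (1.19 × 0.6455)).
= √(23,985,000 / 0.7681) ≈ 5588.092.

Q* ≈ 5,588 rolls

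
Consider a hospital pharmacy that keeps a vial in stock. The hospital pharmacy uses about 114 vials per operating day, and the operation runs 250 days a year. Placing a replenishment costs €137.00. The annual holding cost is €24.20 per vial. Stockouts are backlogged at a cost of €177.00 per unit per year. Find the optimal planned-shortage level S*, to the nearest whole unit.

S* ≈ 73 vials

Annual demand D = 114 × 250 = 28,500.
With planned backorders, Q* = √(2DS/H) · √((H+B)/B).
√(2DS/H) = √(2 × 28,500 × 137 / 24.2) = 568.055.
√((H+B)/B) = √((24.2+177)/177) = 1.0662.
Q* ≈ 605.644.
S* = Q* · H/(H+B) = 605.644 × 24.2/201.2 ≈ 72.846.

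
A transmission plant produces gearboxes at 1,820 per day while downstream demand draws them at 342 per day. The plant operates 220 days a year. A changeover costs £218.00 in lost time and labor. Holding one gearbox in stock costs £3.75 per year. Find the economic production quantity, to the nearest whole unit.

Annual demand D = 342 × 220 = 75,240.
Production build-up factor (1 − d/p) = 1 − 342/1,820 = 0.8121.
Q* = √(2DS / (H(1 − d/p))) = √(2 × 75,240 × 218 / (3.75 × 0.8121)).
= √(32,804,640 / 3.0453) ≈ 3282.090.

Q* ≈ 3,282 gearboxes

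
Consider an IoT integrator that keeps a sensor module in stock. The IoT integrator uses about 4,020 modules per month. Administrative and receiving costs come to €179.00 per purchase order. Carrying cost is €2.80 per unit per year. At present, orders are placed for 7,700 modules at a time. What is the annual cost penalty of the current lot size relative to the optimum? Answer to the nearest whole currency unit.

Annual demand D = 4,020 × 12 = 48,240.
EOQ = √(2DS/H) = √(2 × 48,240 × 179 / 2.8) ≈ 2483.51.
Cost at Q* = (D/Q*)S + (Q*/2)H = √(2DSH) ≈ €6,953.83.
Cost at Q = 7,700: (48,240/7,700)×179 + (7,700/2)×2.8 = €1,121.42 + €10,780.00 = €11,901.42.
Excess = €11,901.42 − €6,953.83 = €4,947.59.

Extra cost ≈ €4,948 per year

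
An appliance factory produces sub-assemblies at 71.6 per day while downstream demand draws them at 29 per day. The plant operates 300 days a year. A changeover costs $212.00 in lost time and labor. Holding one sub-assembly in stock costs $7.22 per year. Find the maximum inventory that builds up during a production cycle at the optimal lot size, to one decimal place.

I_max ≈ 551.3 sub-assemblies

Annual demand D = 29 × 300 = 8,700.
Production build-up factor (1 − d/p) = 1 − 29/71.6 = 0.5950.
Q* = √(2DS / (H(1 − d/p))) = √(2 × 8,700 × 212 / (7.22 × 0.5950)).
= √(3,688,800 / 4.2957) ≈ 926.671.
Maximum inventory = Q*(1 − d/p) = 926.671 × 0.5950 ≈ 551.343.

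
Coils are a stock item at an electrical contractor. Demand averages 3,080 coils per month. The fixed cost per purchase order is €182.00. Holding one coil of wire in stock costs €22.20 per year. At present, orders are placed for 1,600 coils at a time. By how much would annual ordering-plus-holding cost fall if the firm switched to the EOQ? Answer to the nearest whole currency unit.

Annual demand D = 3,080 × 12 = 36,960.
EOQ = √(2DS/H) = √(2 × 36,960 × 182 / 22.2) ≈ 778.47.
Cost at Q* = (D/Q*)S + (Q*/2)H = √(2DSH) ≈ €17,281.97.
Cost at Q = 1,600: (36,960/1,600)×182 + (1,600/2)×22.2 = €4,204.20 + €17,760.00 = €21,964.20.
Excess = €21,964.20 − €17,281.97 = €4,682.23.

Extra cost ≈ €4,682 per year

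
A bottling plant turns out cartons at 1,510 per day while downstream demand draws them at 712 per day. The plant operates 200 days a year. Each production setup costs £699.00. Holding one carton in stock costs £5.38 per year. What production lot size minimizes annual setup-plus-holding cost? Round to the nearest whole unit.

Q* ≈ 8,368 cartons

Annual demand D = 712 × 200 = 142,400.
Production build-up factor (1 − d/p) = 1 − 712/1,510 = 0.5285.
Q* = √(2DS / (H(1 − d/p))) = √(2 × 142,400 × 699 / (5.38 × 0.5285)).
= √(199,075,200 / 2.8432) ≈ 8367.669.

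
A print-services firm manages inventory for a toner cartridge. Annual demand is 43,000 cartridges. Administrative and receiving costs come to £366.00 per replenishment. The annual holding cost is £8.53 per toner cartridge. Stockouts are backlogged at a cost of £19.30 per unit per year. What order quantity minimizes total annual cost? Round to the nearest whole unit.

Q* ≈ 2,307 cartridges

With planned backorders, Q* = √(2DS/H) · √((H+B)/B).
√(2DS/H) = √(2 × 43,000 × 366 / 8.53) = 1920.946.
√((H+B)/B) = √((8.53+19.3)/19.3) = 1.2008.
Q* ≈ 2306.711.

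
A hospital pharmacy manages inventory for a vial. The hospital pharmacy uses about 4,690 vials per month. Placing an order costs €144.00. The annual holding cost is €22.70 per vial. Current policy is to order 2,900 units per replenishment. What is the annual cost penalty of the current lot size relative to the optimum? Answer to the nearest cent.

Extra cost ≈ €16,527.93 per year

Annual demand D = 4,690 × 12 = 56,280.
EOQ = √(2DS/H) = √(2 × 56,280 × 144 / 22.7) ≈ 845.01.
Cost at Q* = (D/Q*)S + (Q*/2)H = √(2DSH) ≈ €19,181.66.
Cost at Q = 2,900: (56,280/2,900)×144 + (2,900/2)×22.7 = €2,794.59 + €32,915.00 = €35,709.59.
Excess = €35,709.59 − €19,181.66 = €16,527.93.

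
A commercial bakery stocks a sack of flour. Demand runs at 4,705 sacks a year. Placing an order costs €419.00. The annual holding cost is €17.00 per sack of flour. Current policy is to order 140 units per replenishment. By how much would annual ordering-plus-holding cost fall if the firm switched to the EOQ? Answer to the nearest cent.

Extra cost ≈ €7,084.36 per year

EOQ = √(2DS/H) = √(2 × 4,705 × 419 / 17) ≈ 481.59.
Cost at Q* = (D/Q*)S + (Q*/2)H = √(2DSH) ≈ €8,187.03.
Cost at Q = 140: (4,705/140)×419 + (140/2)×17 = €14,081.39 + €1,190.00 = €15,271.39.
Excess = €15,271.39 − €8,187.03 = €7,084.36.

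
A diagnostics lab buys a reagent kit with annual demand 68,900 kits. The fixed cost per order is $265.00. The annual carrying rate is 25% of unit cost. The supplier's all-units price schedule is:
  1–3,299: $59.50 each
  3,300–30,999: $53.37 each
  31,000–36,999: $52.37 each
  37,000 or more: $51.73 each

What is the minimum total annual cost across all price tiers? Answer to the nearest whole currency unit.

TC* ≈ $3,704,741

Holding cost per unit per year at price C is H = 0.25·C.
For each price level, check whether its EOQ is feasible; otherwise the best quantity at that price is the breakpoint.
EOQ at $59.50 = 1566.8 (feasible in tier 1): TC = 68,900×$59.50 + (68,900/1566.8)×265 + (1566.8/2)×0.25×$59.50 = $4,122,856.44.
EOQ at $53.37 = 1654.4 < 3300, so use break Q=3300: TC = 68,900×$53.37 + (68,900/3300.0)×265 + (3300.0/2)×0.25×$53.37 = $3,704,741.00.
EOQ at $52.37 = 1670.1 < 31000, so use break Q=31000: TC = 68,900×$52.37 + (68,900/31000.0)×265 + (31000.0/2)×0.25×$52.37 = $3,811,815.73.
EOQ at $51.73 = 1680.4 < 37000, so use break Q=37000: TC = 68,900×$51.73 + (68,900/37000.0)×265 + (37000.0/2)×0.25×$51.73 = $3,803,941.72.
Lowest total cost among the candidates is at Q = 3300.0.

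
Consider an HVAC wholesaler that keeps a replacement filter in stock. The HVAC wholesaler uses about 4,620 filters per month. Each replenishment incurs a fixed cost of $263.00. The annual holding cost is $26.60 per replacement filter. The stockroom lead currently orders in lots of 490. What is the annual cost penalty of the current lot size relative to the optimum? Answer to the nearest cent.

Extra cost ≈ $8,422.28 per year

Annual demand D = 4,620 × 12 = 55,440.
EOQ = √(2DS/H) = √(2 × 55,440 × 263 / 26.6) ≈ 1047.04.
Cost at Q* = (D/Q*)S + (Q*/2)H = √(2DSH) ≈ $27,851.29.
Cost at Q = 490: (55,440/490)×263 + (490/2)×26.6 = $29,756.57 + $6,517.00 = $36,273.57.
Excess = $36,273.57 − $27,851.29 = $8,422.28.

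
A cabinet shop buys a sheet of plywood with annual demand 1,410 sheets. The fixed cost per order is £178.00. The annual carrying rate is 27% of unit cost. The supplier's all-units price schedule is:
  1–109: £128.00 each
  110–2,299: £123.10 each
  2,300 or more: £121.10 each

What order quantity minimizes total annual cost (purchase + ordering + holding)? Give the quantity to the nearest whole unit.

Holding cost per unit per year at price C is H = 0.27·C.
Candidates are each tier's EOQ (if it falls in that tier) and each price-break quantity.
Tier 1 (£128.00): EOQ = 120.5 exceeds tier's upper bound 109, so this tier is dominated.
EOQ at £123.10 = 122.9 (feasible in tier 2): TC = 1,410×£123.10 + (1,410/122.9)×178 + (122.9/2)×0.27×£123.10 = £177,655.56.
EOQ at £121.10 = 123.9 < 2300, so use break Q=2300: TC = 1,410×£121.10 + (1,410/2300.0)×178 + (2300.0/2)×0.27×£121.10 = £208,461.67.
Lowest total cost is £177,655.56 at Q = 122.9.

Q* ≈ 123 sheets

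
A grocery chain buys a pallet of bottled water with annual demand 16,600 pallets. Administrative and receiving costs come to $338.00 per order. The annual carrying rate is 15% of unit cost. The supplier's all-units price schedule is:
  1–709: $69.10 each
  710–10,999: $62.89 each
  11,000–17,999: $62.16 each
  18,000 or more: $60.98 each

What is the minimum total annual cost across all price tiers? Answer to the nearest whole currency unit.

Holding cost per unit per year at price C is H = 0.15·C.
Candidates are each tier's EOQ (if it falls in that tier) and each price-break quantity.
Tier 1 ($69.10): EOQ = 1040.5 exceeds tier's upper bound 709, so this tier is dominated.
EOQ at $62.89 = 1090.7 (feasible in tier 2): TC = 16,600×$62.89 + (16,600/1090.7)×338 + (1090.7/2)×0.15×$62.89 = $1,054,262.78.
EOQ at $62.16 = 1097.0 < 11000, so use break Q=11000: TC = 16,600×$62.16 + (16,600/11000.0)×338 + (11000.0/2)×0.15×$62.16 = $1,083,648.07.
EOQ at $60.98 = 1107.6 < 18000, so use break Q=18000: TC = 16,600×$60.98 + (16,600/18000.0)×338 + (18000.0/2)×0.15×$60.98 = $1,094,902.71.
Lowest total cost among the candidates is at Q = 1090.7.

TC* ≈ $1,054,263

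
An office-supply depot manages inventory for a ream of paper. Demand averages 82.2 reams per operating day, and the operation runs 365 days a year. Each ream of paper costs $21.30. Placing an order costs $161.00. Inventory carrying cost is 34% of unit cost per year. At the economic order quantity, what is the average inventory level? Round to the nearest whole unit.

Average inventory ≈ 577 reams

Annual demand D = 82.2 × 365 = 30,003.
Holding cost H = 0.34 × $21.30 = $7.2420 per unit per year.
The optimal lot size = √(2DS/H) = √(2 × 30,003 × 161 / 7.242) ≈ 1155.00.
Average inventory = Q*/2 ≈ 1155.00 / 2 = 577.499.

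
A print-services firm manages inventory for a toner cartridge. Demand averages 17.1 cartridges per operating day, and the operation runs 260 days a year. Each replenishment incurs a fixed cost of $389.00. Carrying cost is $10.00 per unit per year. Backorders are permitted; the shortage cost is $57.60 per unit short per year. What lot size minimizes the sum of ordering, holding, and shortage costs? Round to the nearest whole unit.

Q* ≈ 637 cartridges

Annual demand D = 17.1 × 260 = 4,446.
With planned backorders, Q* = √(2DS/H) · √((H+B)/B).
√(2DS/H) = √(2 × 4,446 × 389 / 10) = 588.132.
√((H+B)/B) = √((10+57.6)/57.6) = 1.0833.
Q* ≈ 637.143.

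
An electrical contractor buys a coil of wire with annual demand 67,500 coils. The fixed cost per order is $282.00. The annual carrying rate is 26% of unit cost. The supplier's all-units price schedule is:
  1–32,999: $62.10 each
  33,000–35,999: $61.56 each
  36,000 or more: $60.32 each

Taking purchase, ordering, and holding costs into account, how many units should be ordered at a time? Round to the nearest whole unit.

Holding cost per unit per year at price C is H = 0.26·C.
For each price level, check whether its EOQ is feasible; otherwise the best quantity at that price is the breakpoint.
EOQ at $62.10 = 1535.5 (feasible in tier 1): TC = 67,500×$62.10 + (67,500/1535.5)×282 + (1535.5/2)×0.26×$62.10 = $4,216,542.70.
EOQ at $61.56 = 1542.3 < 33000, so use break Q=33000: TC = 67,500×$61.56 + (67,500/33000.0)×282 + (33000.0/2)×0.26×$61.56 = $4,419,969.22.
EOQ at $60.32 = 1558.0 < 36000, so use break Q=36000: TC = 67,500×$60.32 + (67,500/36000.0)×282 + (36000.0/2)×0.26×$60.32 = $4,354,426.35.
Lowest total cost is $4,216,542.70 at Q = 1535.5.

Q* ≈ 1,536 coils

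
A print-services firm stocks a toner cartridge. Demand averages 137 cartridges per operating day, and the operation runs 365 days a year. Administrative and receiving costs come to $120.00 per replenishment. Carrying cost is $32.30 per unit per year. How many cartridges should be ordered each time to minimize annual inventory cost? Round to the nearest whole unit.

Q* ≈ 610 cartridges

Annual demand D = 137 × 365 = 50,005.
EOQ = √(2DS / H) = √(2 × 50,005 × 120 / 32.3).
= √(12,001,200 / 32.3) = √371,554.1796 ≈ 609.552.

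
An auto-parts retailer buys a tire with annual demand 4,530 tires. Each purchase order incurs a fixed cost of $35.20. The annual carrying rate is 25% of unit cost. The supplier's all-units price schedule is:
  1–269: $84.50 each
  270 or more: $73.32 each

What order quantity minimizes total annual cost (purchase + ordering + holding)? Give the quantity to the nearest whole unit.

Holding cost per unit per year at price C is H = 0.25·C.
Candidates are each tier's EOQ (if it falls in that tier) and each price-break quantity.
EOQ at $84.50 = 122.9 (feasible in tier 1): TC = 4,530×$84.50 + (4,530/122.9)×35.2 + (122.9/2)×0.25×$84.50 = $385,380.58.
EOQ at $73.32 = 131.9 < 270, so use break Q=270: TC = 4,530×$73.32 + (4,530/270.0)×35.2 + (270.0/2)×0.25×$73.32 = $335,204.73.
Lowest total cost is $335,204.73 at Q = 270.0.

Q* ≈ 270 tires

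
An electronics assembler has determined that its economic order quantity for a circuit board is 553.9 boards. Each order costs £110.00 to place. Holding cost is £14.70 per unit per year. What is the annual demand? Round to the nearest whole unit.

The basic EOQ model gives Q* = √(2DS/H); rearrange for the unknown.
From Q* = √(2DS/H): D = Q*²H / (2S) = 553.9² × 14.7 / (2 × 110) = 20500.166.

D ≈ 20,500 boards per year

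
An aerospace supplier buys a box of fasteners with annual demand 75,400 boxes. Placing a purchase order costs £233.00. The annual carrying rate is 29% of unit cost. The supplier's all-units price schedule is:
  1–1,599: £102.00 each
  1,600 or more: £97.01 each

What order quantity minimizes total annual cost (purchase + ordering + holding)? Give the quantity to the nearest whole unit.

Holding cost per unit per year at price C is H = 0.29·C.
Candidates are each tier's EOQ (if it falls in that tier) and each price-break quantity.
EOQ at £102.00 = 1089.9 (feasible in tier 1): TC = 75,400×£102.00 + (75,400/1089.9)×233 + (1089.9/2)×0.29×£102.00 = £7,723,038.71.
EOQ at £97.01 = 1117.6 < 1600, so use break Q=1600: TC = 75,400×£97.01 + (75,400/1600.0)×233 + (1600.0/2)×0.29×£97.01 = £7,348,040.45.
Lowest total cost is £7,348,040.45 at Q = 1600.0.

Q* ≈ 1,600 boxes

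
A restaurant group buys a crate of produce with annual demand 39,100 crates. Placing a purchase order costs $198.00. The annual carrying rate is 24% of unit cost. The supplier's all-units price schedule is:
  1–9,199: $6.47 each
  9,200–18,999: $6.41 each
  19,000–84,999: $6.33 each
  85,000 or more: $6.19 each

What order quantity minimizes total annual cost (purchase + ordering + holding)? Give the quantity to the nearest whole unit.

Q* ≈ 3,158 crates

Holding cost per unit per year at price C is H = 0.24·C.
Evaluate total cost at each tier's feasible EOQ or, if the EOQ is below the tier, at the tier's minimum quantity.
EOQ at $6.47 = 3157.8 (feasible in tier 1): TC = 39,100×$6.47 + (39,100/3157.8)×198 + (3157.8/2)×0.24×$6.47 = $257,880.36.
EOQ at $6.41 = 3172.5 < 9200, so use break Q=9200: TC = 39,100×$6.41 + (39,100/9200.0)×198 + (9200.0/2)×0.24×$6.41 = $258,549.14.
EOQ at $6.33 = 3192.5 < 19000, so use break Q=19000: TC = 39,100×$6.33 + (39,100/19000.0)×198 + (19000.0/2)×0.24×$6.33 = $262,342.86.
EOQ at $6.19 = 3228.4 < 85000, so use break Q=85000: TC = 39,100×$6.19 + (39,100/85000.0)×198 + (85000.0/2)×0.24×$6.19 = $305,258.08.
Lowest total cost is $257,880.36 at Q = 3157.8.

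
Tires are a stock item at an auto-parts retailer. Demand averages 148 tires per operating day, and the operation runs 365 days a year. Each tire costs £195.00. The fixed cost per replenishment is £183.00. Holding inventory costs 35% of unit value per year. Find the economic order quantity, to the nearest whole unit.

Annual demand D = 148 × 365 = 54,020.
Holding cost H = 0.35 × £195.00 = £68.2500 per unit per year.
EOQ = √(2DS / H) = √(2 × 54,020 × 183 / 68.25).
= √(19,771,320 / 68.25) = √289,689.6703 ≈ 538.228.

Q* ≈ 538 tires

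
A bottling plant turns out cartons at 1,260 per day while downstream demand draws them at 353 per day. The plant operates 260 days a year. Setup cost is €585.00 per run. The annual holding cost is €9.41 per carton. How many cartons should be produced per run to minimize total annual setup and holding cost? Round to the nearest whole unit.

Q* ≈ 3,982 cartons

Annual demand D = 353 × 260 = 91,780.
Production build-up factor (1 − d/p) = 1 − 353/1,260 = 0.7198.
Q* = √(2DS / (H(1 − d/p))) = √(2 × 91,780 × 585 / (9.41 × 0.7198)).
= √(107,382,600 / 6.7737) ≈ 3981.565.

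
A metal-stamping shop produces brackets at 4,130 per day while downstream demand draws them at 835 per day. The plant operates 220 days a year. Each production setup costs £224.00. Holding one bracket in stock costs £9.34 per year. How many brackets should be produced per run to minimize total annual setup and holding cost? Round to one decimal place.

Annual demand D = 835 × 220 = 183,700.
Production build-up factor (1 − d/p) = 1 − 835/4,130 = 0.7978.
Q* = √(2DS / (H(1 − d/p))) = √(2 × 183,700 × 224 / (9.34 × 0.7978)).
= √(82,297,600 / 7.4516) ≈ 3323.284.

Q* ≈ 3,323.3 brackets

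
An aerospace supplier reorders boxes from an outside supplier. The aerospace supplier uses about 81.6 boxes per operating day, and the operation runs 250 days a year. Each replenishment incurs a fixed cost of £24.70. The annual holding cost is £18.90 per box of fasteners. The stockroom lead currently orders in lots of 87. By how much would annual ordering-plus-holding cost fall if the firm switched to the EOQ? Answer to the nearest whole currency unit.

Annual demand D = 81.6 × 250 = 20,400.
EOQ = √(2DS/H) = √(2 × 20,400 × 24.7 / 18.9) ≈ 230.91.
Cost at Q* = (D/Q*)S + (Q*/2)H = √(2DSH) ≈ £4,364.25.
Cost at Q = 87: (20,400/87)×24.7 + (87/2)×18.9 = £5,791.72 + £822.15 = £6,613.87.
Excess = £6,613.87 − £4,364.25 = £2,249.63.

Extra cost ≈ £2,250 per year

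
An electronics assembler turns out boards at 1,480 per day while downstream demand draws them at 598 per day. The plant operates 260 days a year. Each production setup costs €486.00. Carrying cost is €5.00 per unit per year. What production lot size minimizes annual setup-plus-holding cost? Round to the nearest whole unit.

Annual demand D = 598 × 260 = 155,480.
Production build-up factor (1 − d/p) = 1 − 598/1,480 = 0.5959.
Q* = √(2DS / (H(1 − d/p))) = √(2 × 155,480 × 486 / (5 × 0.5959)).
= √(151,126,560 / 2.9797) ≈ 7121.672.

Q* ≈ 7,122 boards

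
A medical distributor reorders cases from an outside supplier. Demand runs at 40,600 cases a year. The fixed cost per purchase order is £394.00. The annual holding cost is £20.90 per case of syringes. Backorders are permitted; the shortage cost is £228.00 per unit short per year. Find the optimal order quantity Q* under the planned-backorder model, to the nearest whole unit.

Q* ≈ 1,293 cases

With planned backorders, Q* = √(2DS/H) · √((H+B)/B).
√(2DS/H) = √(2 × 40,600 × 394 / 20.9) = 1237.237.
√((H+B)/B) = √((20.9+228)/228) = 1.0448.
Q* ≈ 1292.701.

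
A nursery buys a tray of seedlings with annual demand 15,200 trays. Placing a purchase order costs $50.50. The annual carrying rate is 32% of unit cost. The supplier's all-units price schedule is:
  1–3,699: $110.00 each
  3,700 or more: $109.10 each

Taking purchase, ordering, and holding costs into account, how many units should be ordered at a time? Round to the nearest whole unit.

Q* ≈ 209 trays

Holding cost per unit per year at price C is H = 0.32·C.
For each price level, check whether its EOQ is feasible; otherwise the best quantity at that price is the breakpoint.
EOQ at $110.00 = 208.8 (feasible in tier 1): TC = 15,200×$110.00 + (15,200/208.8)×50.5 + (208.8/2)×0.32×$110.00 = $1,679,351.13.
EOQ at $109.10 = 209.7 < 3700, so use break Q=3700: TC = 15,200×$109.10 + (15,200/3700.0)×50.5 + (3700.0/2)×0.32×$109.10 = $1,723,114.66.
Lowest total cost is $1,679,351.13 at Q = 208.8.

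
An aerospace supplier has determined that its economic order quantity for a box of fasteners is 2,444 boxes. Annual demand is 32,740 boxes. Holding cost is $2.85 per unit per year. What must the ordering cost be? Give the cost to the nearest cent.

S ≈ $259.98

Squaring Q* = √(2DS/H) gives Q*² = 2DS/H.
From Q* = √(2DS/H): S = Q*²H / (2D) = 2,444² × 2.85 / (2 × 32,740) = 259.9792.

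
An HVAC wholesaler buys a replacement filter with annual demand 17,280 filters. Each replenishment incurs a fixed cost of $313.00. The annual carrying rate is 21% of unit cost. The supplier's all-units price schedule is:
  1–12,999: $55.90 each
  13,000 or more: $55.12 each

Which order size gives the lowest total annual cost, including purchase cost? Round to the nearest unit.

Q* ≈ 960 filters

Holding cost per unit per year at price C is H = 0.21·C.
Evaluate total cost at each tier's feasible EOQ or, if the EOQ is below the tier, at the tier's minimum quantity.
EOQ at $55.90 = 959.9 (feasible in tier 1): TC = 17,280×$55.90 + (17,280/959.9)×313 + (959.9/2)×0.21×$55.90 = $977,220.72.
EOQ at $55.12 = 966.7 < 13000, so use break Q=13000: TC = 17,280×$55.12 + (17,280/13000.0)×313 + (13000.0/2)×0.21×$55.12 = $1,028,128.45.
Lowest total cost is $977,220.72 at Q = 959.9.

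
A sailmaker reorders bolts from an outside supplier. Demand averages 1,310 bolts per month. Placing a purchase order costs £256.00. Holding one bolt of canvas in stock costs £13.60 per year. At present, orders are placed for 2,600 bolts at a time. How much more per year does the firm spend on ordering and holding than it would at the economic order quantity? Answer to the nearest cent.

Annual demand D = 1,310 × 12 = 15,720.
EOQ = √(2DS/H) = √(2 × 15,720 × 256 / 13.6) ≈ 769.29.
Cost at Q* = (D/Q*)S + (Q*/2)H = √(2DSH) ≈ £10,462.39.
Cost at Q = 2,600: (15,720/2,600)×256 + (2,600/2)×13.6 = £1,547.82 + £17,680.00 = £19,227.82.
Excess = £19,227.82 − £10,462.39 = £8,765.43.

Extra cost ≈ £8,765.43 per year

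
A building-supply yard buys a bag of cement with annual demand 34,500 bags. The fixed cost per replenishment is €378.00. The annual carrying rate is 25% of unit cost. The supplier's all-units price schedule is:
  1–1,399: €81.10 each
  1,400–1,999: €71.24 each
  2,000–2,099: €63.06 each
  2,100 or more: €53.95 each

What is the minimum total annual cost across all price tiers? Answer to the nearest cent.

TC* ≈ €1,881,646.88

Holding cost per unit per year at price C is H = 0.25·C.
For each price level, check whether its EOQ is feasible; otherwise the best quantity at that price is the breakpoint.
EOQ at €81.10 = 1134.2 (feasible in tier 1): TC = 34,500×€81.10 + (34,500/1134.2)×378 + (1134.2/2)×0.25×€81.10 = €2,820,945.92.
EOQ at €71.24 = 1210.1 < 1400, so use break Q=1400: TC = 34,500×€71.24 + (34,500/1400.0)×378 + (1400.0/2)×0.25×€71.24 = €2,479,562.00.
EOQ at €63.06 = 1286.2 < 2000, so use break Q=2000: TC = 34,500×€63.06 + (34,500/2000.0)×378 + (2000.0/2)×0.25×€63.06 = €2,197,855.50.
EOQ at €53.95 = 1390.6 < 2100, so use break Q=2100: TC = 34,500×€53.95 + (34,500/2100.0)×378 + (2100.0/2)×0.25×€53.95 = €1,881,646.88.
Lowest total cost among the candidates is at Q = 2100.0.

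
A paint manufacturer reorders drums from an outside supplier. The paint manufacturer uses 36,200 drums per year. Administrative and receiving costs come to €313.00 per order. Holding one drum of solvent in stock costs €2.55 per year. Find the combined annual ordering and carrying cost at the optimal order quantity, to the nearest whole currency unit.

The optimal lot size = √(2DS/H) = √(2 × 36,200 × 313 / 2.55) ≈ 2981.06.
At the optimum the two cost components are equal, so total cost = 2·(Q*/2)H = Q*·H.
Minimum total = √(2DSH) = √(2 × 36,200 × 313 × 2.55) ≈ 7601.714.

TC* ≈ €7,602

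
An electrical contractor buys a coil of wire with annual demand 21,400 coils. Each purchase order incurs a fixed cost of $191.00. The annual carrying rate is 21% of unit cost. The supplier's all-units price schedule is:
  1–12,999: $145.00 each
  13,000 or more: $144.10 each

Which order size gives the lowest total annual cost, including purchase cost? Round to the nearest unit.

Holding cost per unit per year at price C is H = 0.21·C.
Candidates are each tier's EOQ (if it falls in that tier) and each price-break quantity.
EOQ at $145.00 = 518.1 (feasible in tier 1): TC = 21,400×$145.00 + (21,400/518.1)×191 + (518.1/2)×0.21×$145.00 = $3,118,777.28.
EOQ at $144.10 = 519.8 < 13000, so use break Q=13000: TC = 21,400×$144.10 + (21,400/13000.0)×191 + (13000.0/2)×0.21×$144.10 = $3,280,750.92.
Lowest total cost is $3,118,777.28 at Q = 518.1.

Q* ≈ 518 coils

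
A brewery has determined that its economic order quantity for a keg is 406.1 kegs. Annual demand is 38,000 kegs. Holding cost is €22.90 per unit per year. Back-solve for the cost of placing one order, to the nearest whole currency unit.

The basic EOQ model gives Q* = √(2DS/H); rearrange for the unknown.
From Q* = √(2DS/H): S = Q*²H / (2D) = 406.1² × 22.9 / (2 × 38,000) = 49.6922.

S ≈ €50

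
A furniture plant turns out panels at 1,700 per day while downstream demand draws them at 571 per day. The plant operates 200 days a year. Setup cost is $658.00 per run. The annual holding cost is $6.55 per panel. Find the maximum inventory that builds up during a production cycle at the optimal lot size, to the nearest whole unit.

I_max ≈ 3,904 panels

Annual demand D = 571 × 200 = 114,200.
Production build-up factor (1 − d/p) = 1 − 571/1,700 = 0.6641.
Q* = √(2DS / (H(1 − d/p))) = √(2 × 114,200 × 658 / (6.55 × 0.6641)).
= √(150,287,200 / 4.35) ≈ 5877.841.
Maximum inventory = Q*(1 − d/p) = 5877.841 × 0.6641 ≈ 3903.578.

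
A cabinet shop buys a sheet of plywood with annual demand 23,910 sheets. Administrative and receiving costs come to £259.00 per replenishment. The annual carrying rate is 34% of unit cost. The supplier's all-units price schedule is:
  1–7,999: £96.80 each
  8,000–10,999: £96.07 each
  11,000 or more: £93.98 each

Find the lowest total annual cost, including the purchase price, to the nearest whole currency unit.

TC* ≈ £2,334,678

Holding cost per unit per year at price C is H = 0.34·C.
Candidates are each tier's EOQ (if it falls in that tier) and each price-break quantity.
EOQ at £96.80 = 613.4 (feasible in tier 1): TC = 23,910×£96.80 + (23,910/613.4)×259 + (613.4/2)×0.34×£96.80 = £2,334,677.79.
EOQ at £96.07 = 615.8 < 8000, so use break Q=8000: TC = 23,910×£96.07 + (23,910/8000.0)×259 + (8000.0/2)×0.34×£96.07 = £2,428,462.99.
EOQ at £93.98 = 622.6 < 11000, so use break Q=11000: TC = 23,910×£93.98 + (23,910/11000.0)×259 + (11000.0/2)×0.34×£93.98 = £2,423,367.37.
Lowest total cost among the candidates is at Q = 613.4.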